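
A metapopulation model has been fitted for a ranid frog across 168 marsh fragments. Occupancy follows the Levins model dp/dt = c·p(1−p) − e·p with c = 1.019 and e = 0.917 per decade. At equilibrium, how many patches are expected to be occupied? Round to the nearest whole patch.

17

p* = 1 − e/c = 1 − 0.917/1.019 = 0.1001.
Expected occupied patches = N × p* = 168 × 0.1001 = 16.82 ≈ 17.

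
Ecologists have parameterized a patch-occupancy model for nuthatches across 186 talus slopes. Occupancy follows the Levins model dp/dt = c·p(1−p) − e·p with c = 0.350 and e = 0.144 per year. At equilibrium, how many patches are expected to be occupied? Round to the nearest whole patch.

p* = 1 − e/c = 1 − 0.144/0.350 = 0.5886.
Expected occupied patches = N × p* = 186 × 0.5886 = 109.47 ≈ 109.

109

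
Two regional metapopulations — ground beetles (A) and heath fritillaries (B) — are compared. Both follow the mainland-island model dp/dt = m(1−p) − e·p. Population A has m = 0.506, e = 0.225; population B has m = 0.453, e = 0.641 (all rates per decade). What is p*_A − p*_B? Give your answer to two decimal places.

A: p*_A = m/(m+e) = 0.506/0.7310 = 0.6922.
B: p*_B = 0.453/1.0940 = 0.4141.
p*_A − p*_B = 0.6922 − 0.4141 = 0.2781.

0.28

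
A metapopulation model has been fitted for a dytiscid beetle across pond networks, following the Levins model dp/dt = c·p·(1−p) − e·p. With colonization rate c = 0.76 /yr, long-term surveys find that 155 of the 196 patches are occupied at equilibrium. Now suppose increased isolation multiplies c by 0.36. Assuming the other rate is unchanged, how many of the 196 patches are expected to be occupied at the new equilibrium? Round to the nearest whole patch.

Observed p* = 155/196 = 0.79082.
Balance c(1−p*) = e gives e = 0.76×(1 − 0.79082) = 0.15898.
New p* = 1 − e/c = 1 − 0.15898/0.27360 = 0.41893.
Expected occupied = 196 × 0.41893 = 82.11 ≈ 82.

82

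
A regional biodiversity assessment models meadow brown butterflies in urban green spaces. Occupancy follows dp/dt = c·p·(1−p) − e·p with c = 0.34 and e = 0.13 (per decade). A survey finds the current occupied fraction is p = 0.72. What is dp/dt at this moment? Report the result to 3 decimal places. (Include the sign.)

-0.025

Colonization term: c·p·(1−p) = 0.34×0.72×0.2800 = 0.06854.
Extinction term: e·p = 0.09360.
dp/dt = 0.06854 − 0.09360 = -0.02506.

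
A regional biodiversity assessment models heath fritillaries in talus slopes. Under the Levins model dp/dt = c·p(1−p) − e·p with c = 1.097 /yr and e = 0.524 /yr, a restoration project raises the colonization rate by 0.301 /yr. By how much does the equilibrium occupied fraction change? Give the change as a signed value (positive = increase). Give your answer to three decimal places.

0.103

Before: p* = 1 − 0.524/1.097 = 0.5223.
After the change, c = 1.398, e = 0.524, so p* = 1 − 0.524/1.398 = 0.6252.
Δp* = 0.6252 − 0.5223 = +0.1028.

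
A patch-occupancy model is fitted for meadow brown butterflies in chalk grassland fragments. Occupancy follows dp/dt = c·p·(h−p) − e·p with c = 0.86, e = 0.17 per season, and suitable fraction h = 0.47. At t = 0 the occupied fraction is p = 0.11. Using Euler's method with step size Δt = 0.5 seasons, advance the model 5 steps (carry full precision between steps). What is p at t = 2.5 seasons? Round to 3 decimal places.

0.149

Update rule: p ← p + [c·p·(h−p) − e·p]·Δt with Δt = 0.5.
p: 0.11000 → 0.11768  (Δp = +0.00768)
p: 0.11768 → 0.12550  (Δp = +0.00783)
p: 0.12550 → 0.13343  (Δp = +0.00792)
p: 0.13343 → 0.14140  (Δp = +0.00797)
p: 0.14140 → 0.14936  (Δp = +0.00796)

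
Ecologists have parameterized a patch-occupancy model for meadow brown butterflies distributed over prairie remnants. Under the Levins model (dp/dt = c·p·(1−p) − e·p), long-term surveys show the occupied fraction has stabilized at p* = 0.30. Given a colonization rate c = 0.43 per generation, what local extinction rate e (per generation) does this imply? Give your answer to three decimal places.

0.301

At equilibrium c(1−p*) = e.
e = 0.43 × (1 − 0.30) = 0.43 × 0.7000 = 0.3010.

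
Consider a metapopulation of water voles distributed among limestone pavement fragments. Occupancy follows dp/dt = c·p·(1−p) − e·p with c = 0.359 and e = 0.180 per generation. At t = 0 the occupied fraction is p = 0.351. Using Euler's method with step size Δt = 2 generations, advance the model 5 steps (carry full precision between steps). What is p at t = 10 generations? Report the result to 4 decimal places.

Update rule: p ← p + [c·p·(1−p) − e·p]·Δt with Δt = 2.
step 1: Δp = +0.03720, p = 0.38820
step 2: Δp = +0.03077, p = 0.41897
step 3: Δp = +0.02396, p = 0.44293
step 4: Δp = +0.01771, p = 0.46064
step 5: Δp = +0.01256, p = 0.47319

0.4732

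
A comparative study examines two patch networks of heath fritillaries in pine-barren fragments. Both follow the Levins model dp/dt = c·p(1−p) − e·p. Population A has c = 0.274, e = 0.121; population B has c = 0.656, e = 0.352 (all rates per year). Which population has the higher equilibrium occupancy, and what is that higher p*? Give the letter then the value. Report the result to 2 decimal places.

A, 0.56

A: p*_A = 1 − 0.121/0.274 = 0.5584.
B: p*_B = 1 − 0.352/0.656 = 0.4634.
A is higher at 0.5584.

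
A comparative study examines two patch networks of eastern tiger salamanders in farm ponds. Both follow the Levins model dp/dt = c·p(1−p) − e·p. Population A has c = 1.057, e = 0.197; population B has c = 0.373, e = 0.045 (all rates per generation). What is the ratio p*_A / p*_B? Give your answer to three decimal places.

0.925

A: p*_A = 1 − 0.197/1.057 = 0.8136.
B: p*_B = 1 − 0.045/0.373 = 0.8794.
p*_A / p*_B = 0.8136/0.8794 = 0.9252.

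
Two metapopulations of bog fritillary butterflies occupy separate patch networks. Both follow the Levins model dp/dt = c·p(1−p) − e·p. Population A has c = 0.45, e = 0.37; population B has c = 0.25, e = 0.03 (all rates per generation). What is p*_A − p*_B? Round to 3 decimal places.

A: p*_A = 1 − 0.37/0.45 = 0.1778.
B: p*_B = 1 − 0.03/0.25 = 0.8800.
p*_A − p*_B = 0.1778 − 0.8800 = -0.7022.

-0.702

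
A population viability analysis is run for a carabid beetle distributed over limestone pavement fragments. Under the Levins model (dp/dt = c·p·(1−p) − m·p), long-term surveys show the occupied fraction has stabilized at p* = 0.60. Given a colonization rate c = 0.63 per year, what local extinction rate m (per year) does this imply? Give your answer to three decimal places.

0.252

At equilibrium c(1−p*) = m.
m = 0.63 × (1 − 0.60) = 0.63 × 0.4000 = 0.2520.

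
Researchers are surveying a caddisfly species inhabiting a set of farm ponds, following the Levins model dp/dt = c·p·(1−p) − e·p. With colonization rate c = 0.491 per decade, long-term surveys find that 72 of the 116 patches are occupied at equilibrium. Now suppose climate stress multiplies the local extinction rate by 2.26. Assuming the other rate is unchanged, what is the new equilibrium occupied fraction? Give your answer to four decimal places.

0.1428

Observed p* = 72/116 = 0.62069.
Balance c(1−p*) = e gives e = 0.491×(1 − 0.62069) = 0.18624.
New p* = 1 − e/c = 1 − 0.42090/0.49100 = 0.14277.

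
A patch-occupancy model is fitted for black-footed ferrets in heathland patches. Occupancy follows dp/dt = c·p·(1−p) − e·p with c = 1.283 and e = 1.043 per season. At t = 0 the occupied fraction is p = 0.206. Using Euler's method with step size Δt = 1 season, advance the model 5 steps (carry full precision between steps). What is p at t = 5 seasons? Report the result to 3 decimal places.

0.191

Update rule: p ← p + [c·p·(1−p) − e·p]·Δt with Δt = 1.
p: 0.20600 → 0.20099  (Δp = -0.00501)
p: 0.20099 → 0.19740  (Δp = -0.00359)
p: 0.19740 → 0.19478  (Δp = -0.00262)
p: 0.19478 → 0.19285  (Δp = -0.00193)
p: 0.19285 → 0.19142  (Δp = -0.00143)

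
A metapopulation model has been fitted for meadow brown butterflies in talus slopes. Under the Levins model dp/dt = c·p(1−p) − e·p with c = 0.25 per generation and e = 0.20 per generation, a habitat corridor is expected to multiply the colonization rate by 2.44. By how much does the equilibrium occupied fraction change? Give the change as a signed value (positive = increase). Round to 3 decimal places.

Before: p* = 1 − 0.20/0.25 = 0.2000.
After the change, c = 0.61, e = 0.2, so p* = 1 − 0.2/0.61 = 0.6721.
Δp* = 0.6721 − 0.2000 = +0.4721.

0.472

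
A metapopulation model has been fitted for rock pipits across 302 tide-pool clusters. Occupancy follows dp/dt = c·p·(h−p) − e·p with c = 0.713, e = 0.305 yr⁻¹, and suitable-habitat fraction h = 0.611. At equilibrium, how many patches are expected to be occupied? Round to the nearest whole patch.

p* = h − e/c = 0.611 − 0.4278 = 0.1832.
Expected occupied patches = N × p* = 302 × 0.1832 = 55.34 ≈ 55.

55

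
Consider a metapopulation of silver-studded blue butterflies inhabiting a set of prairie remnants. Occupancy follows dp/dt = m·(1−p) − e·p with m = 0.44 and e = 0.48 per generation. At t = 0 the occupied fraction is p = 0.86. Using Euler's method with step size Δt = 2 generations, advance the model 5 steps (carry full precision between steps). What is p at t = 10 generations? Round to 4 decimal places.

0.3186

Update rule: p ← p + [m·(1−p) − e·p]·Δt with Δt = 2.
t = 2: p = 0.86000 + (-0.70240) = 0.15760
t = 4: p = 0.15760 + (+0.59002) = 0.74762
t = 6: p = 0.74762 + (-0.49561) = 0.25200
t = 8: p = 0.25200 + (+0.41632) = 0.66832
t = 10: p = 0.66832 + (-0.34970) = 0.31861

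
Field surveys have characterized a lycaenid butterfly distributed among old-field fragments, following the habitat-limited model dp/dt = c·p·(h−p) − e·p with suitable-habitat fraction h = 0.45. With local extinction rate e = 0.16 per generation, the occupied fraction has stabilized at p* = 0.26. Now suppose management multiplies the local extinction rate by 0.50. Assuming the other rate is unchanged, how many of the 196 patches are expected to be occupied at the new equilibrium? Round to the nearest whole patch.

Balance c(h−p*) = e gives c = e/(0.45 − 0.26000) = 0.16/0.19000 = 0.84211.
New p* = 0.45 − e/c = 0.45 − 0.08000/0.84211 = 0.35500.
Expected occupied = 196 × 0.35500 = 69.58 ≈ 70.

70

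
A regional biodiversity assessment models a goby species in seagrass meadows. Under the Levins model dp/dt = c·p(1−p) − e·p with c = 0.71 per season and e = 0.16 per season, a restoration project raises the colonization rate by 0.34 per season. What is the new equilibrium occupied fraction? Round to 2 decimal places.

0.85

Before: p* = 1 − 0.16/0.71 = 0.7746.
After the change, c = 1.05, e = 0.16, so p* = 1 − 0.16/1.05 = 0.8476.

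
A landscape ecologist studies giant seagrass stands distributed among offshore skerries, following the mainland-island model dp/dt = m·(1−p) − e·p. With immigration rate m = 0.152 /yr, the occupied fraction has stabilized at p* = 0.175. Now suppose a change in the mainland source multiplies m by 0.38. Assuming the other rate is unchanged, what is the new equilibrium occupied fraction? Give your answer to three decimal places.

Balance m(1−p*) = e·p* gives e = m(1−p*)/p* = 0.152×0.82500/0.17500 = 0.71657.
New p* = m/(m+e) = 0.05776/(0.05776+0.71657) = 0.07459.

0.075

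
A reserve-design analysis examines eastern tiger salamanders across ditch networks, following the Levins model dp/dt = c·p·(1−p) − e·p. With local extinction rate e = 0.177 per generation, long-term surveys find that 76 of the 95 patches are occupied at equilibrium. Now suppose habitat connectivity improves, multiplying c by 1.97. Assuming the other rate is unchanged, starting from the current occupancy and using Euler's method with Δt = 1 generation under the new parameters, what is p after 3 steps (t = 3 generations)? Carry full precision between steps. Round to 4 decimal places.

0.9114

Observed p* = 76/95 = 0.80000.
Balance c(1−p*) = e gives c = e/(1 − 0.80000) = 0.177/0.20000 = 0.88500.
Starting from p₀ = 0.80000; update p ← p + (dp/dt)·Δt with the new parameters.
step 1: Δp = +0.13735, p = 0.93735
step 2: Δp = -0.06353, p = 0.87382
step 3: Δp = +0.03756, p = 0.91138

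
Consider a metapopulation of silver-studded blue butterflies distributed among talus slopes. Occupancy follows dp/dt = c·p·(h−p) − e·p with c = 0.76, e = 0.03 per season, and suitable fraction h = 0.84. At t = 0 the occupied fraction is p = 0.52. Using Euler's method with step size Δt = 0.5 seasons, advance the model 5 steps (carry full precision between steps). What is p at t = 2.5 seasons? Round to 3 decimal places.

Update rule: p ← p + [c·p·(h−p) − e·p]·Δt with Δt = 0.5.
p: 0.52000 → 0.57543  (Δp = +0.05543)
p: 0.57543 → 0.62465  (Δp = +0.04922)
p: 0.62465 → 0.66640  (Δp = +0.04175)
p: 0.66640 → 0.70036  (Δp = +0.03397)
p: 0.70036 → 0.72702  (Δp = +0.02666)

0.727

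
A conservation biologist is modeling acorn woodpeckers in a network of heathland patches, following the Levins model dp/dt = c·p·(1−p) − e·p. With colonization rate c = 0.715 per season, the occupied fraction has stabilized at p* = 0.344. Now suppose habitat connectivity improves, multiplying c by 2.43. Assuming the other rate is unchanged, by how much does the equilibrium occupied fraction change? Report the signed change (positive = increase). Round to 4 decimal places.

Balance c(1−p*) = e gives e = 0.715×(1 − 0.34400) = 0.46904.
New p* = 1 − e/c = 1 − 0.46904/1.73745 = 0.73004.
Δp* = 0.73004 − 0.34400 = +0.38604.

0.3860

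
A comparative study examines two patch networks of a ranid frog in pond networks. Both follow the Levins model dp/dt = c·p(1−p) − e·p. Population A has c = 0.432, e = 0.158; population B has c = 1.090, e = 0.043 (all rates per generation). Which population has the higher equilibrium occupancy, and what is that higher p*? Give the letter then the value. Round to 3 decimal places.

B, 0.961

A: p*_A = 1 − 0.158/0.432 = 0.6343.
B: p*_B = 1 − 0.043/1.090 = 0.9606.
B is higher at 0.9606.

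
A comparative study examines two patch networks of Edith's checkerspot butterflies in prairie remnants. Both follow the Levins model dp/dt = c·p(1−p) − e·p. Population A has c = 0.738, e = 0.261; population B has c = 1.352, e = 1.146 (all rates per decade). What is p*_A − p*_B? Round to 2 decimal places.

0.49

A: p*_A = 1 − 0.261/0.738 = 0.6463.
B: p*_B = 1 − 1.146/1.352 = 0.1524.
p*_A − p*_B = 0.6463 − 0.1524 = 0.4940.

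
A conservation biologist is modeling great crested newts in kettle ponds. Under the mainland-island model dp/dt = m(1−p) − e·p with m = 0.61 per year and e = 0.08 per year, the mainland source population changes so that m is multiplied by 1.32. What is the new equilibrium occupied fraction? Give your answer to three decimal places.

Before: p* = 0.61/(0.61+0.08) = 0.8841.
After: m = 0.8052, e = 0.08; p* = 0.8052/0.8852 = 0.9096.

0.910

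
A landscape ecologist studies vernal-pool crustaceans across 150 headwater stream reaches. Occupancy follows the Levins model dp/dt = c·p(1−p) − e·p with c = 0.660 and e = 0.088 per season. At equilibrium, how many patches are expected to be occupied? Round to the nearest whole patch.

130

p* = 1 − e/c = 1 − 0.088/0.660 = 0.8667.
Expected occupied patches = N × p* = 150 × 0.8667 = 130.00 ≈ 130.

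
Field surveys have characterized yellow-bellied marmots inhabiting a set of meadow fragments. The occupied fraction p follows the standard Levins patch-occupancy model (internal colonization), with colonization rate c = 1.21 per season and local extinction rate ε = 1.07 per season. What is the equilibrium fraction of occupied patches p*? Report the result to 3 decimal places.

0.116

Setting dp/dt = 0 and dividing through by p* gives c·(1−p*) = ε.
So p* = 1 − ε/c = 1 − 1.07/1.21 = 1 − 0.8843 = 0.1157.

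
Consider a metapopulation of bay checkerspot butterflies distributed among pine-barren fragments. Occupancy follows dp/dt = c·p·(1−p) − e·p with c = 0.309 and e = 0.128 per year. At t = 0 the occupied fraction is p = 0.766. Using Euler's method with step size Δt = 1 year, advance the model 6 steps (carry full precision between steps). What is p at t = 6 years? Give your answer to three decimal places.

0.628

Update rule: p ← p + [c·p·(1−p) − e·p]·Δt with Δt = 1.
t = 1: p = 0.76600 + (-0.04266) = 0.72334
t = 2: p = 0.72334 + (-0.03075) = 0.69259
t = 3: p = 0.69259 + (-0.02286) = 0.66973
t = 4: p = 0.66973 + (-0.01738) = 0.65235
t = 5: p = 0.65235 + (-0.01342) = 0.63893
t = 6: p = 0.63893 + (-0.01050) = 0.62843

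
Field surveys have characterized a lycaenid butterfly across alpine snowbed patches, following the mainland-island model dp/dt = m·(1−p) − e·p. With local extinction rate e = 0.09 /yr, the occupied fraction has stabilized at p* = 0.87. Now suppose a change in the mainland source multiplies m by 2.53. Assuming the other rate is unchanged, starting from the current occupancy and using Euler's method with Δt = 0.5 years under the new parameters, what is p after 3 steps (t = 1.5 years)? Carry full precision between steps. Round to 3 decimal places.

Balance m(1−p*) = e·p* gives m = e·p*/(1−p*) = 0.09×0.87000/0.13000 = 0.60231.
Starting from p₀ = 0.87000; update p ← p + (dp/dt)·Δt with the new parameters.
p: 0.87000 → 0.92990  (Δp = +0.05990)
p: 0.92990 → 0.94146  (Δp = +0.01157)
p: 0.94146 → 0.94370  (Δp = +0.00223)

0.944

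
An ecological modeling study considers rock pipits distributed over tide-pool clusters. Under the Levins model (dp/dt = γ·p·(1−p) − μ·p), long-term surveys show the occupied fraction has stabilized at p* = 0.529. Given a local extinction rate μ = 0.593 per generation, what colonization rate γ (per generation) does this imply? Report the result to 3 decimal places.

At equilibrium γ(1−p*) = μ, so γ = μ/(1−p*).
γ = 0.593/(1 − 0.529) = 0.593/0.4710 = 1.2590.

1.259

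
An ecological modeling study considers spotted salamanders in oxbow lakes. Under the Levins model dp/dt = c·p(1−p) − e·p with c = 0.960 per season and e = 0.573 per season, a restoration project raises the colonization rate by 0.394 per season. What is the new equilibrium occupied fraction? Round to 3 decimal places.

0.577

Before: p* = 1 − 0.573/0.960 = 0.4031.
After the change, c = 1.354, e = 0.573, so p* = 1 − 0.573/1.354 = 0.5768.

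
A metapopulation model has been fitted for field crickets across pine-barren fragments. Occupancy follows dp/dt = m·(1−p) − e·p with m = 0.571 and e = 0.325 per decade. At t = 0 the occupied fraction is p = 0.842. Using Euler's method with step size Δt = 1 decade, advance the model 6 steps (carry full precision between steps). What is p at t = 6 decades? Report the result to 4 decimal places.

Update rule: p ← p + [m·(1−p) − e·p]·Δt with Δt = 1.
  1  |  dp/dt·Δt = -0.183432  |  p_1 = 0.658568
  2  |  dp/dt·Δt = -0.019077  |  p_2 = 0.639491
  3  |  dp/dt·Δt = -0.001984  |  p_3 = 0.637507
  4  |  dp/dt·Δt = -0.000206  |  p_4 = 0.637301
  5  |  dp/dt·Δt = -0.000021  |  p_5 = 0.637279
  6  |  dp/dt·Δt = -0.000002  |  p_6 = 0.637277

0.6373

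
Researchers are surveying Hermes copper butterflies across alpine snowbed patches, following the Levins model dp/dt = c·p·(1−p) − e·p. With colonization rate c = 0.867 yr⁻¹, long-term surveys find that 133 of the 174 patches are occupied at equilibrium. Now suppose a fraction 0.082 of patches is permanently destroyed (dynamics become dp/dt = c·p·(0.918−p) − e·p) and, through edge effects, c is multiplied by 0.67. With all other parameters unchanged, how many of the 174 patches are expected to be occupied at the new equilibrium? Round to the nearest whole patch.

99

Observed p* = 133/174 = 0.76437.
Balance c(1−p*) = e gives e = 0.867×(1 − 0.76437) = 0.20429.
New p* = 0.918 − e/c = 0.918 − 0.20429/0.58089 = 0.56632.
Expected occupied = 174 × 0.56632 = 98.54 ≈ 99.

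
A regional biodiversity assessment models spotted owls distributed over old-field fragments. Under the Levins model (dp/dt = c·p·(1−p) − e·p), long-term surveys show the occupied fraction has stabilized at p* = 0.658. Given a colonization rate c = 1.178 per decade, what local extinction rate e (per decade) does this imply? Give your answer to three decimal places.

At equilibrium c(1−p*) = e.
e = 1.178 × (1 − 0.658) = 1.178 × 0.3420 = 0.4029.

0.403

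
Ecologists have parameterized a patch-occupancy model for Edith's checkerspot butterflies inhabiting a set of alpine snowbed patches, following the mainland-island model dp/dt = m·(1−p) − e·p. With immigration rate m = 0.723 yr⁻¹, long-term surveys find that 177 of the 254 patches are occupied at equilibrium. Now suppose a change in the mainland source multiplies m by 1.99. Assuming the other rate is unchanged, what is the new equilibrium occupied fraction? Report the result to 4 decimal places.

Observed p* = 177/254 = 0.69685.
Balance m(1−p*) = e·p* gives e = m(1−p*)/p* = 0.723×0.30315/0.69685 = 0.31453.
New p* = m/(m+e) = 1.43877/(1.43877+0.31453) = 0.82061.

0.8206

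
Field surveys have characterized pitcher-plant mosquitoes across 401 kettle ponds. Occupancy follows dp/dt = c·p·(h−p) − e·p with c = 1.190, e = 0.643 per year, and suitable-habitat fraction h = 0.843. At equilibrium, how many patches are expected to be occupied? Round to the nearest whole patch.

p* = h − e/c = 0.843 − 0.5403 = 0.3027.
Expected occupied patches = N × p* = 401 × 0.3027 = 121.37 ≈ 121.

121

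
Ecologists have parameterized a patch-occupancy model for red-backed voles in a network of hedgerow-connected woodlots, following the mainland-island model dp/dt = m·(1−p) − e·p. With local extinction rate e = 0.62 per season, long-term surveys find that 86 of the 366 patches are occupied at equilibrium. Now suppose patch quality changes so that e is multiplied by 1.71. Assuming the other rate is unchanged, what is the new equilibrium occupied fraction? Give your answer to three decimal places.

Observed p* = 86/366 = 0.23497.
Balance m(1−p*) = e·p* gives m = e·p*/(1−p*) = 0.62×0.23497/0.76503 = 0.19043.
New p* = m/(m+e) = 0.19043/(0.19043+1.06020) = 0.15227.

0.152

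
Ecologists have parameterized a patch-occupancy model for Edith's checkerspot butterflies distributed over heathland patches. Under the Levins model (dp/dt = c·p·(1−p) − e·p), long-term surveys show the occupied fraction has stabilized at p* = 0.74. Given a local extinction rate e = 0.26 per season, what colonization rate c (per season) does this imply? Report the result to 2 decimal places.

1.00

At equilibrium c(1−p*) = e, so c = e/(1−p*).
c = 0.26/(1 − 0.74) = 0.26/0.2600 = 1.0000.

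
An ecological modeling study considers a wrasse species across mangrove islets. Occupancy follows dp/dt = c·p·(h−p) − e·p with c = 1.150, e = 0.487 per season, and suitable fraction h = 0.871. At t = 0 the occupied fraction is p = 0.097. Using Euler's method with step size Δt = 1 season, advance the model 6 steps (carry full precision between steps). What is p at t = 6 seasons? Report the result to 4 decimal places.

Update rule: p ← p + [c·p·(h−p) − e·p]·Δt with Δt = 1.
t = 1: p = 0.09700 + (+0.03910) = 0.13610
t = 2: p = 0.13610 + (+0.04874) = 0.18484
t = 3: p = 0.18484 + (+0.05584) = 0.24068
t = 4: p = 0.24068 + (+0.05725) = 0.29793
t = 5: p = 0.29793 + (+0.05125) = 0.34918
t = 6: p = 0.34918 + (+0.03949) = 0.38867

0.3887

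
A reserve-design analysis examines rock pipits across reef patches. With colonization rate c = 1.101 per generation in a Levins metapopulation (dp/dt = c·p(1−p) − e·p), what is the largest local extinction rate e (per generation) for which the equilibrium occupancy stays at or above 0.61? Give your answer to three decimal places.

0.429

1 − e/c ≥ 0.61 ⇒ e ≤ c(1 − 0.61) = 1.101 × 0.3900.
e_max = 0.4294.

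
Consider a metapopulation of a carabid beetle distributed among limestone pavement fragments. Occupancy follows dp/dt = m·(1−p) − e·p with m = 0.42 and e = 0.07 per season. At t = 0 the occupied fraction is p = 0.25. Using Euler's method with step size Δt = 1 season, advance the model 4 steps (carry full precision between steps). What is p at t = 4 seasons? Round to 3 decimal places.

Update rule: p ← p + [m·(1−p) − e·p]·Δt with Δt = 1.
step 1: Δp = +0.29750, p = 0.54750
step 2: Δp = +0.15172, p = 0.69922
step 3: Δp = +0.07738, p = 0.77660
step 4: Δp = +0.03946, p = 0.81607

0.816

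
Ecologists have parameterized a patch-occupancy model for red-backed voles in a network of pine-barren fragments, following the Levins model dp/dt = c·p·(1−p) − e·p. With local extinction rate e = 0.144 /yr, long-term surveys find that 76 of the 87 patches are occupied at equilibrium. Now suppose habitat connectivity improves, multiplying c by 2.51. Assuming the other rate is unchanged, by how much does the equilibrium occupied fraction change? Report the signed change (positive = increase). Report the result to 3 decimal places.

Observed p* = 76/87 = 0.87356.
Balance c(1−p*) = e gives c = e/(1 − 0.87356) = 0.144/0.12644 = 1.13888.
New p* = 1 − e/c = 1 − 0.14400/2.85859 = 0.94963.
Δp* = 0.94963 − 0.87356 = +0.07607.

0.076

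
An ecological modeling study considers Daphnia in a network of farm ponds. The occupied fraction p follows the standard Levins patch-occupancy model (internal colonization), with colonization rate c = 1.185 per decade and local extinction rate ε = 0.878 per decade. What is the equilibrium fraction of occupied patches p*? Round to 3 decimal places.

0.259

Setting dp/dt = 0 and dividing through by p* gives c·(1−p*) = ε.
So p* = 1 − ε/c = 1 − 0.878/1.185 = 1 − 0.7409 = 0.2591.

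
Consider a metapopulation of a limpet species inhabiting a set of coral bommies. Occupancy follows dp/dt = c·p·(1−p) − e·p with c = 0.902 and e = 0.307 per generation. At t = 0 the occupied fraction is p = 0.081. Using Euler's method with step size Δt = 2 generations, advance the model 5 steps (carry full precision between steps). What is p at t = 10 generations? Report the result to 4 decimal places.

Update rule: p ← p + [c·p·(1−p) − e·p]·Δt with Δt = 2.
p: 0.08100 → 0.16555  (Δp = +0.08455)
p: 0.16555 → 0.31312  (Δp = +0.14756)
p: 0.31312 → 0.50886  (Δp = +0.19574)
p: 0.50886 → 0.64728  (Δp = +0.13842)
p: 0.64728 → 0.66172  (Δp = +0.01444)

0.6617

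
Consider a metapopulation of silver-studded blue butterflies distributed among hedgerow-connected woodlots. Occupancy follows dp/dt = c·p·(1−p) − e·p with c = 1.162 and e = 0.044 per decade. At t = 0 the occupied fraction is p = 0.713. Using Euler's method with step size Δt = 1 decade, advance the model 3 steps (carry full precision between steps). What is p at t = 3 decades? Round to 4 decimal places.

0.9618

Update rule: p ← p + [c·p·(1−p) − e·p]·Δt with Δt = 1.
p: 0.71300 → 0.91941  (Δp = +0.20641)
p: 0.91941 → 0.96505  (Δp = +0.04565)
p: 0.96505 → 0.96178  (Δp = -0.00327)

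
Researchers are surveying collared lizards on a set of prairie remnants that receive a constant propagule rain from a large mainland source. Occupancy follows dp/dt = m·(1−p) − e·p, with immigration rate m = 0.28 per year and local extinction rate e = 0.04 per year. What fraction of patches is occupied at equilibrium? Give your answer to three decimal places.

At equilibrium the propagule rain into empty patches balances local extinction: m(1−p*) = e·p*.
p* = m/(m+e) = 0.28/(0.28+0.04) = 0.28/0.3200 = 0.8750.

0.875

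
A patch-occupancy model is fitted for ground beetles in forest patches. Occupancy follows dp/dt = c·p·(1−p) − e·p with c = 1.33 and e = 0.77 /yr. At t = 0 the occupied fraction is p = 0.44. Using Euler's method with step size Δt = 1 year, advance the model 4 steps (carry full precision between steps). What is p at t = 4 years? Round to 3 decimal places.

Update rule: p ← p + [c·p·(1−p) − e·p]·Δt with Δt = 1.
step 1: Δp = -0.01109, p = 0.42891
step 2: Δp = -0.00448, p = 0.42443
step 3: Δp = -0.00191, p = 0.42252
step 4: Δp = -0.00083, p = 0.42170

0.422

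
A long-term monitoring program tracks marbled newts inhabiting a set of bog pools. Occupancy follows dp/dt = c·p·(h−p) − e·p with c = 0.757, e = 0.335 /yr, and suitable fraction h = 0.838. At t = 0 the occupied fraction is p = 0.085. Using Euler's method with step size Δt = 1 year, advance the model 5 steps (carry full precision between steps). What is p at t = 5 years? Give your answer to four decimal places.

0.2115

Update rule: p ← p + [c·p·(h−p) − e·p]·Δt with Δt = 1.
  1  |  dp/dt·Δt = +0.019977  |  p_1 = 0.104977
  2  |  dp/dt·Δt = +0.023084  |  p_2 = 0.128061
  3  |  dp/dt·Δt = +0.025923  |  p_3 = 0.153984
  4  |  dp/dt·Δt = +0.028148  |  p_4 = 0.182132
  5  |  dp/dt·Δt = +0.029413  |  p_5 = 0.211545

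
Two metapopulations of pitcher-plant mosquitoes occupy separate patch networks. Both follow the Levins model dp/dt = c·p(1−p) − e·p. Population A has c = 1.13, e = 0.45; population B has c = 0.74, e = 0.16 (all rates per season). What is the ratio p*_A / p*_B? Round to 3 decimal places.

0.768

A: p*_A = 1 − 0.45/1.13 = 0.6018.
B: p*_B = 1 − 0.16/0.74 = 0.7838.
p*_A / p*_B = 0.6018/0.7838 = 0.7678.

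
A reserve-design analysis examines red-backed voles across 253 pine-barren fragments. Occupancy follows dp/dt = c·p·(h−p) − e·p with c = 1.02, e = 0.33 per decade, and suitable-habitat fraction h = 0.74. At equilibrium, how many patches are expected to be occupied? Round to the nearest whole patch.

105

p* = h − e/c = 0.74 − 0.3235 = 0.4165.
Expected occupied patches = N × p* = 253 × 0.4165 = 105.37 ≈ 105.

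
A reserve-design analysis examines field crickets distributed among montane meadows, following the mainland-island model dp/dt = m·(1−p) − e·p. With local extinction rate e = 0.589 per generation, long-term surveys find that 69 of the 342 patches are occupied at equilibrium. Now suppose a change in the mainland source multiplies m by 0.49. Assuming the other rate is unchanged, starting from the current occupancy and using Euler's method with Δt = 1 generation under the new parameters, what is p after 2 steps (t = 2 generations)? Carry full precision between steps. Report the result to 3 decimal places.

0.121

Observed p* = 69/342 = 0.20175.
Balance m(1−p*) = e·p* gives m = e·p*/(1−p*) = 0.589×0.20175/0.79825 = 0.14887.
Starting from p₀ = 0.20175; update p ← p + (dp/dt)·Δt with the new parameters.
t = 1: p = 0.20175 + (-0.06060) = 0.14115
t = 2: p = 0.14115 + (-0.02049) = 0.12066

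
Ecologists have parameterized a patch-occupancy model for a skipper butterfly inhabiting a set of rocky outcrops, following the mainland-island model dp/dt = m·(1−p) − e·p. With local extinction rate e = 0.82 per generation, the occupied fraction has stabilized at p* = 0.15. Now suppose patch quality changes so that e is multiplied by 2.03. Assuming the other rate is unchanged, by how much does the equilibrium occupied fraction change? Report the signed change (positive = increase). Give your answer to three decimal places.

-0.070

Balance m(1−p*) = e·p* gives m = e·p*/(1−p*) = 0.82×0.15000/0.85000 = 0.14471.
New p* = m/(m+e) = 0.14471/(0.14471+1.66460) = 0.07998.
Δp* = 0.07998 − 0.15000 = -0.07002.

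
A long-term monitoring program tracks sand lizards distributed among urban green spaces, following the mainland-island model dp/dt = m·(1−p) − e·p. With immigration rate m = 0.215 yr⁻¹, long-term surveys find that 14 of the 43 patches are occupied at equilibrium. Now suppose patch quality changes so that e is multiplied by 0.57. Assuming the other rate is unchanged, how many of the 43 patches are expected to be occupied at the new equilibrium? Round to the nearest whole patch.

Observed p* = 14/43 = 0.32558.
Balance m(1−p*) = e·p* gives e = m(1−p*)/p* = 0.215×0.67442/0.32558 = 0.44536.
New p* = m/(m+e) = 0.21500/(0.21500+0.25386) = 0.45856.
Expected occupied = 43 × 0.45856 = 19.72 ≈ 20.

20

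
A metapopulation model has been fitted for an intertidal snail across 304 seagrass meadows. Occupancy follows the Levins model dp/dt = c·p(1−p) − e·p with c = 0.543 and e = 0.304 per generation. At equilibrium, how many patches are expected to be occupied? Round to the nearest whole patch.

134

p* = 1 − e/c = 1 − 0.304/0.543 = 0.4401.
Expected occupied patches = N × p* = 304 × 0.4401 = 133.80 ≈ 134.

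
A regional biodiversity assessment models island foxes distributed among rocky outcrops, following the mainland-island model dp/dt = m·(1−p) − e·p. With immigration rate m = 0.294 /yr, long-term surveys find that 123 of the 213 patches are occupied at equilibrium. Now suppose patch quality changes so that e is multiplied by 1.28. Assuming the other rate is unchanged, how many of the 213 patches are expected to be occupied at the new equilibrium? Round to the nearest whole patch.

110

Observed p* = 123/213 = 0.57746.
Balance m(1−p*) = e·p* gives e = m(1−p*)/p* = 0.294×0.42254/0.57746 = 0.21513.
New p* = m/(m+e) = 0.29400/(0.29400+0.27537) = 0.51636.
Expected occupied = 213 × 0.51636 = 109.98 ≈ 110.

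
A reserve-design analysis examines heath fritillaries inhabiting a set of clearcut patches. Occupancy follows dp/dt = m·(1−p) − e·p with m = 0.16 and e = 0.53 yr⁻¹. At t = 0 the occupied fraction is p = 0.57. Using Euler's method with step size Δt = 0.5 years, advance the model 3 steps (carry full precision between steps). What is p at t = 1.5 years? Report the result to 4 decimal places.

0.3269

Update rule: p ← p + [m·(1−p) − e·p]·Δt with Δt = 0.5.
t = 0.5: p = 0.57000 + (-0.11665) = 0.45335
t = 1: p = 0.45335 + (-0.07641) = 0.37694
t = 1.5: p = 0.37694 + (-0.05005) = 0.32690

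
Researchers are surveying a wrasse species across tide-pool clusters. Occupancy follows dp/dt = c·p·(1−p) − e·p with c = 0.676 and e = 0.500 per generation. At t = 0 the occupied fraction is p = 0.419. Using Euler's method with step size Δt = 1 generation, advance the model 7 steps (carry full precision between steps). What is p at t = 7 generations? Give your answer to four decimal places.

0.2860

Update rule: p ← p + [c·p·(1−p) − e·p]·Δt with Δt = 1.
step 1: Δp = -0.04494, p = 0.37406
step 2: Δp = -0.02875, p = 0.34531
step 3: Δp = -0.01983, p = 0.32548
step 4: Δp = -0.01433, p = 0.31115
step 5: Δp = -0.01068, p = 0.30047
step 6: Δp = -0.00815, p = 0.29232
step 7: Δp = -0.00632, p = 0.28600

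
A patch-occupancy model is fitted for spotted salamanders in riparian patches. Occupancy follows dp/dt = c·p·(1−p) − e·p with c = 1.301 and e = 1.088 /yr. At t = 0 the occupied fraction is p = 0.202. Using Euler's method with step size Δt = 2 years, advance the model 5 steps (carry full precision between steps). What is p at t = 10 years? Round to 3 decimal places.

Update rule: p ← p + [c·p·(1−p) − e·p]·Δt with Δt = 2.
p: 0.20200 → 0.18188  (Δp = -0.02012)
p: 0.18188 → 0.17329  (Δp = -0.00859)
p: 0.17329 → 0.16897  (Δp = -0.00431)
p: 0.16897 → 0.16666  (Δp = -0.00231)
p: 0.16666 → 0.16539  (Δp = -0.00128)

0.165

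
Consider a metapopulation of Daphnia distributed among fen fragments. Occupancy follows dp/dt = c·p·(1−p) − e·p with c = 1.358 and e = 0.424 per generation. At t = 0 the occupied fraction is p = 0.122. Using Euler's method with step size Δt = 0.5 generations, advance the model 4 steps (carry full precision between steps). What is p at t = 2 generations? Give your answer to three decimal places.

Update rule: p ← p + [c·p·(1−p) − e·p]·Δt with Δt = 0.5.
p: 0.12200 → 0.16887  (Δp = +0.04687)
p: 0.16887 → 0.22837  (Δp = +0.05950)
p: 0.22837 → 0.29960  (Δp = +0.07124)
p: 0.29960 → 0.37857  (Δp = +0.07897)

0.379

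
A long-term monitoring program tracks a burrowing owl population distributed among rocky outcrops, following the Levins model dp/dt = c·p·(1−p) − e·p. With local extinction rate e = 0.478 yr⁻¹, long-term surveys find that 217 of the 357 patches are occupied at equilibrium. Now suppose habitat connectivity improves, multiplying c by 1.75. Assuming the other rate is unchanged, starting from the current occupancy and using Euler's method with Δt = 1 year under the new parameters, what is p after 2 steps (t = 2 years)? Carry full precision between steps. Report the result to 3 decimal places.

Observed p* = 217/357 = 0.60784.
Balance c(1−p*) = e gives c = e/(1 − 0.60784) = 0.478/0.39216 = 1.21890.
Starting from p₀ = 0.60784; update p ← p + (dp/dt)·Δt with the new parameters.
t = 1: p = 0.60784 + (+0.21791) = 0.82575
t = 2: p = 0.82575 + (-0.08780) = 0.73796

0.738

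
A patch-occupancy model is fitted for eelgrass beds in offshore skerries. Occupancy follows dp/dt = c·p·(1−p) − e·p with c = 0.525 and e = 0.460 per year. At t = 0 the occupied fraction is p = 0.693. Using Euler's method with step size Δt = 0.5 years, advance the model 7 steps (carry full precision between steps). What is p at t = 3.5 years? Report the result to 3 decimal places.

0.340

Update rule: p ← p + [c·p·(1−p) − e·p]·Δt with Δt = 0.5.
t = 0.5: p = 0.69300 + (-0.10354) = 0.58946
t = 1: p = 0.58946 + (-0.07205) = 0.51741
t = 1.5: p = 0.51741 + (-0.05346) = 0.46395
t = 2: p = 0.46395 + (-0.04142) = 0.42252
t = 2.5: p = 0.42252 + (-0.03313) = 0.38939
t = 3: p = 0.38939 + (-0.02715) = 0.36225
t = 3.5: p = 0.36225 + (-0.02267) = 0.33957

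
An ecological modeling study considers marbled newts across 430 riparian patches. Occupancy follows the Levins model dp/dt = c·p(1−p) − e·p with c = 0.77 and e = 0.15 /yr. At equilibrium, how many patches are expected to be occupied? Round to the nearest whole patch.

346

p* = 1 − e/c = 1 − 0.15/0.77 = 0.8052.
Expected occupied patches = N × p* = 430 × 0.8052 = 346.23 ≈ 346.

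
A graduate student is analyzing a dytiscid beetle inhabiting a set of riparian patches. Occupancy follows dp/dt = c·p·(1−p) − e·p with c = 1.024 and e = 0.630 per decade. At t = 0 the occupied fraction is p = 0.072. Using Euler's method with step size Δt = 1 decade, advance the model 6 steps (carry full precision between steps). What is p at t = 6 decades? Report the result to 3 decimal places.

0.267

Update rule: p ← p + [c·p·(1−p) − e·p]·Δt with Δt = 1.
step 1: Δp = +0.02306, p = 0.09506
step 2: Δp = +0.02820, p = 0.12326
step 3: Δp = +0.03301, p = 0.15627
step 4: Δp = +0.03656, p = 0.19283
step 5: Δp = +0.03790, p = 0.23073
step 6: Δp = +0.03639, p = 0.26712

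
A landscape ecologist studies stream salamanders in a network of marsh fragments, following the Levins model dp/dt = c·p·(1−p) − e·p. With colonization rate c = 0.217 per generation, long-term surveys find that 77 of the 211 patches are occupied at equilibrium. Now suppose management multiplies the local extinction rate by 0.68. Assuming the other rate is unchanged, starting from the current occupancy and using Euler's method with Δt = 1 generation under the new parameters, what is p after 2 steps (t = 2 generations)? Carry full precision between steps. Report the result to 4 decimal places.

Observed p* = 77/211 = 0.36493.
Balance c(1−p*) = e gives e = 0.217×(1 − 0.36493) = 0.13781.
Starting from p₀ = 0.36493; update p ← p + (dp/dt)·Δt with the new parameters.
  1  |  dp/dt·Δt = +0.016093  |  p_1 = 0.381022
  2  |  dp/dt·Δt = +0.015472  |  p_2 = 0.396494

0.3965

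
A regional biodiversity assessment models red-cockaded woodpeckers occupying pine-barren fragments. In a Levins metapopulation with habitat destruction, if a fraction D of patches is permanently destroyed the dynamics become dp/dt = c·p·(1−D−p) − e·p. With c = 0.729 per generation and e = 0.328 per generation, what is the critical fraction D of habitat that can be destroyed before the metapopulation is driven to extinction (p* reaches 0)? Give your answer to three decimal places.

The nontrivial equilibrium is p* = (1−D) − e/c; extinction occurs when this hits zero.
So D_crit = 1 − e/c = 1 − 0.328/0.729 = 1 − 0.4499 = 0.5501.
Note this equals the original equilibrium occupancy — the Levins extinction-debt result.

0.550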